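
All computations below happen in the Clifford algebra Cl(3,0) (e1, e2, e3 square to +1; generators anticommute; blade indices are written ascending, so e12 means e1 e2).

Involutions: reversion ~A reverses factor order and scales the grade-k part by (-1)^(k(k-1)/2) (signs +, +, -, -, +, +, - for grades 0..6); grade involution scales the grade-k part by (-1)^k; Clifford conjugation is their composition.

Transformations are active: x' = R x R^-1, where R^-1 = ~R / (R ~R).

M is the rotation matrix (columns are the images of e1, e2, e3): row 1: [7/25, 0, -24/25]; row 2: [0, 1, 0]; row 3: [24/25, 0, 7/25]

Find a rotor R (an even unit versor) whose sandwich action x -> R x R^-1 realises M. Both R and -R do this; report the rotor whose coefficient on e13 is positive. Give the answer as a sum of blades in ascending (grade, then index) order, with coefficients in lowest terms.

Method: write R = a + b12*e12 + b13*e13 + b23*e23 with a^2 + b12^2 + b13^2 + b23^2 = 1 (so R^-1 = ~R). Expanding the columns R e_j ~R gives tr M = 4a^2 - 1 and, from the antisymmetric part, M21 - M12 = -4a*b12, M13 - M31 = 4a*b13, M32 - M23 = -4a*b23.
Here tr M = 39/25, so a^2 = (1 + tr M)/4 = 16/25 and a = ±4/5. Taking a = 4/5: M21 - M12 = 0, M13 - M31 = -48/25, M32 - M23 = 0, giving b12 = 0, b13 = -3/5, b23 = 0, i.e. R = 4/5 - 3/5*e13.
Its e13 coefficient is negative, so report the other preimage -R.
Answer: -4/5 + 3/5*e13. Sheet selection: the two-to-one cover makes ±R indistinguishable at the matrix level (trace 39/25), so uniqueness comes from the required sign on e13.


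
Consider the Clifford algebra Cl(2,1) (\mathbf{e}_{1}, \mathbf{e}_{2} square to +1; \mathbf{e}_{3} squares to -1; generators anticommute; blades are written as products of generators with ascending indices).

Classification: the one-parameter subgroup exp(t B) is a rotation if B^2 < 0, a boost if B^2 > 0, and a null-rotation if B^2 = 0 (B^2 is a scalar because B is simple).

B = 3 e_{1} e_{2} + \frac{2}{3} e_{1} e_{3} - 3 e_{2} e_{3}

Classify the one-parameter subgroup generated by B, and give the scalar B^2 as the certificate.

B^2 term by term: the squares give (3)^2*(e_{1} e_{2})^2 + (\frac{2}{3})^2*(e_{1} e_{3})^2 + (-3)^2*(e_{2} e_{3})^2 = 9*(-1) + \frac{4}{9}*(+1) + 9*(+1) = \frac{4}{9} (each basis 2-blade squares to minus the product of its generators' squares); cross terms between blades sharing an index anticommute and cancel. So B^2 = \frac{4}{9}.
Answer: boost, certificate B^2 = \frac{4}{9}. No conjugation can change B^2 = \frac{4}{9}; the sign gives the class.


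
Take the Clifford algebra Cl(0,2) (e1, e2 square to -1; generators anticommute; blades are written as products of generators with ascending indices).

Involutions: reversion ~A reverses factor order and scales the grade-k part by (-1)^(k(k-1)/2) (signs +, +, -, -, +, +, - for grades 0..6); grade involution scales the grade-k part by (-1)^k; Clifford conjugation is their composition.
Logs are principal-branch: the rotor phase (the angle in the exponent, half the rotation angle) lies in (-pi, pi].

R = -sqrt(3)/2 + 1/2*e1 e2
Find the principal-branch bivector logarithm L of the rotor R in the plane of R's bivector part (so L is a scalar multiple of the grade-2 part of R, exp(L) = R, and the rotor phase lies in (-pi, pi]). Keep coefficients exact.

The scalar part of R is -sqrt(3)/2, which pins the rotor phase on the principal branch; dividing the bivector part by the sine of that phase recovers the unit plane, and L is the phase times that plane.
Concretely: cos(phase) = -sqrt(3)/2 gives phase = ±5*pi/6, and since phase/sin(phase) is even the sign is immaterial: L = (phase/sin(phase)) * <R>_2 = (5*pi/3) * <R>_2.
Answer: 5*pi/6*e1 e2


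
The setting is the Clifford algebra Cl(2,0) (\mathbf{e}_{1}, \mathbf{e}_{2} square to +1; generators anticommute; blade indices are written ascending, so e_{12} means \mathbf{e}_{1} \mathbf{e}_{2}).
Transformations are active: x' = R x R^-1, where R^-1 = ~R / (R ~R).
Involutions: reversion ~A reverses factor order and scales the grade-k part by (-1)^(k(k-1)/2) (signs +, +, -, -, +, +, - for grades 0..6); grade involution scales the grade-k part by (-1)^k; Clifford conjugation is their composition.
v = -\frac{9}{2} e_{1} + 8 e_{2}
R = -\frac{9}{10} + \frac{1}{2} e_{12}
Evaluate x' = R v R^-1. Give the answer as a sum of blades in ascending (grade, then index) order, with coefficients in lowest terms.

~R = -\frac{9}{10} - \frac{1}{2} e_{12}, and R ~R = \frac{53}{50}, so R^-1 = ~R / (\frac{53}{50}).
R v = \frac{161}{20} e_{1} - \frac{99}{20} e_{2}
Answer: -\frac{486}{53} e_{1} + \frac{43}{106} e_{2}


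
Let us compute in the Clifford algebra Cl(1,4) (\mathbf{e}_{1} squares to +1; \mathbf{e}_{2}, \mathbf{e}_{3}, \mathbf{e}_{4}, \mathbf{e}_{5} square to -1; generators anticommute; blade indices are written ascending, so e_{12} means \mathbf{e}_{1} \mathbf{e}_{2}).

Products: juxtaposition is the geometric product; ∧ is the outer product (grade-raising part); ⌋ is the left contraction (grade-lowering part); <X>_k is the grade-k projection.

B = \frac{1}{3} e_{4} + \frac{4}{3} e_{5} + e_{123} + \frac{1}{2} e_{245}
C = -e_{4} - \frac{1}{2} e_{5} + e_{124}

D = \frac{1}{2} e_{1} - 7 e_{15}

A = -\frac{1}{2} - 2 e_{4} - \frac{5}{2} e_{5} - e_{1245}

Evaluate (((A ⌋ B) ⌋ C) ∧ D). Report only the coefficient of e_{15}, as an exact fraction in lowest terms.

step 1: 4 - \frac{1}{6} e_{4} - \frac{2}{3} e_{5} + \frac{5}{4} e_{24} - e_{25} - \frac{1}{2} e_{123} - \frac{1}{4} e_{245}
step 2: -\frac{1}{2} - \frac{5}{4} e_{1} - 4 e_{4} - 2 e_{5} + \frac{1}{6} e_{12} + 4 e_{124}
step 3: -\frac{1}{4} e_{1} + 2 e_{14} + \frac{9}{2} e_{15} - 28 e_{145}
Answer: \frac{9}{2}


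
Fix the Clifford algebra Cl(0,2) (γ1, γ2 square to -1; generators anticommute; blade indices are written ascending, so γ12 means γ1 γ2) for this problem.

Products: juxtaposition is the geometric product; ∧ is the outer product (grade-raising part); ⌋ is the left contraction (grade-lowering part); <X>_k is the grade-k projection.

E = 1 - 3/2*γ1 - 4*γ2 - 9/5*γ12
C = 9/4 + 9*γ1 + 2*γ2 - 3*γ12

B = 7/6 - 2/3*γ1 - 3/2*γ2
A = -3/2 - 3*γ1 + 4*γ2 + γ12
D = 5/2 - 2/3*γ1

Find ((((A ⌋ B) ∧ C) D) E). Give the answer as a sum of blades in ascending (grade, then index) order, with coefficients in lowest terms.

step 1: 9/4 + γ1 + 9/4*γ2
step 2: 81/16 + 45/2*γ1 + 153/16*γ2 - 25*γ12
step 3: 885/32 + 423/8*γ1 + 3895/96*γ2 - 449/8*γ12
step 4: 80753/480 - 18313/64*γ1 + 52469/480*γ2 - 16419/64*γ12
Answer: 80753/480 - 18313/64*γ1 + 52469/480*γ2 - 16419/64*γ12


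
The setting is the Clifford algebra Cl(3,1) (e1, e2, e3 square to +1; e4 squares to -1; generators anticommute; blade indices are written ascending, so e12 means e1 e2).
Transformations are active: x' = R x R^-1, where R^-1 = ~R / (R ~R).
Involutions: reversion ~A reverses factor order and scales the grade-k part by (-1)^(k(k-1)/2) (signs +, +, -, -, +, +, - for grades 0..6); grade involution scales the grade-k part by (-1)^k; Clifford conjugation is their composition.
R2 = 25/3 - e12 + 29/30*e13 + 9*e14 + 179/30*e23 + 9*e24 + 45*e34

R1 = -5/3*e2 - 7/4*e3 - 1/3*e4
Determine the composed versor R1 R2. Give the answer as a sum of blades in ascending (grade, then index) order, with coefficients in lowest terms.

Distribute over the terms of R1 (each basis-blade product reordered to ascending indices, repeated generators contracted through their squares):
(-5/3*e2) R2 = -5/3*e1 - 125/9*e2 - 179/18*e3 - 15*e4 + 29/18*e123 + 15*e124 - 75*e234
(-7/4*e3) R2 = 203/120*e1 + 1253/120*e2 - 175/12*e3 - 315/4*e4 + 7/4*e123 + 63/4*e134 + 63/4*e234
(-1/3*e4) R2 = -3*e1 - 3*e2 - 15*e3 - 25/9*e4 + 1/3*e124 - 29/90*e134 - 179/90*e234
Summing the partial products and collecting blades:
Answer: -119/40*e1 - 2321/360*e2 - 1423/36*e3 - 3475/36*e4 + 121/36*e123 + 46/3*e124 + 2777/180*e134 - 11023/180*e234


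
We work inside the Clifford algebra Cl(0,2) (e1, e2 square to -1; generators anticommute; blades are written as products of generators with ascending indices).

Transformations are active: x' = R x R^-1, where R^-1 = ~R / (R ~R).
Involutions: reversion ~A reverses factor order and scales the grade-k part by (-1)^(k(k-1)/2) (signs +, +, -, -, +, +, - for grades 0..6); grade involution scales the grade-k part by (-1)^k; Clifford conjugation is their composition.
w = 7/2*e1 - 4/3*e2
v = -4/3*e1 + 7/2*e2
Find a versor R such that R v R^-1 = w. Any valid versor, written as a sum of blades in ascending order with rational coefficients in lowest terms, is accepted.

Take R = v + w = 13/6*e1 + 13/6*e2. Because q(v) = q(w) = -505/36, conjugation by R sends v exactly to w.
Answer: 13/6*e1 + 13/6*e2


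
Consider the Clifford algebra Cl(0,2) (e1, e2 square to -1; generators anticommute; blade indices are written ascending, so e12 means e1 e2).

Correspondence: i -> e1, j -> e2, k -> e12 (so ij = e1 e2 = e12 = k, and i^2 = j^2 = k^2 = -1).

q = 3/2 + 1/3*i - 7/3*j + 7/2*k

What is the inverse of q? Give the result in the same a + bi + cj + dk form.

In blades: q = 3/2 + 1/3*e1 - 7/3*e2 + 7/2*e12.
With qbar = 3/2 - 1/3*e1 + 7/3*e2 - 7/2*e12 (scalar fixed, mapped units negated), q qbar = 361/18 (the sum of squared coefficients), so q^-1 = qbar / (361/18) = 27/361 - 6/361*e1 + 42/361*e2 - 63/361*e12; translating back:
Answer: 27/361 - 6/361*i + 42/361*j - 63/361*k


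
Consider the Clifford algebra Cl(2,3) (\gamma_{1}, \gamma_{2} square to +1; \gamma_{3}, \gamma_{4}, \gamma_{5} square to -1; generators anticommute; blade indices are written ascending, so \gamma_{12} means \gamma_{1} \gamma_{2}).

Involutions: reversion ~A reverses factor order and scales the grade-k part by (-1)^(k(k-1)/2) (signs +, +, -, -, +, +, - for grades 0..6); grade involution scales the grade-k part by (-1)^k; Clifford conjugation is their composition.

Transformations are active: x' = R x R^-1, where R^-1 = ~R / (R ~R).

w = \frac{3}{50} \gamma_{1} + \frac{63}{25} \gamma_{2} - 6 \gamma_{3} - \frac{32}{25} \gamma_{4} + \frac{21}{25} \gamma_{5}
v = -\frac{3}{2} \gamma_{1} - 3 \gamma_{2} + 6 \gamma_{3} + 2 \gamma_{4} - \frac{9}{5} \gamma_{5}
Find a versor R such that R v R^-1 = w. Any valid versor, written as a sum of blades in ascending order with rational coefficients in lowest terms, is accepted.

Equal squares first: v^2 = w^2 = -\frac{3199}{100}. Then v + w = -\frac{36}{25} \gamma_{1} - \frac{12}{25} \gamma_{2} + \frac{18}{25} \gamma_{4} - \frac{24}{25} \gamma_{5} is a versor taking v to w, provided it is invertible.
Answer: -\frac{36}{25} \gamma_{1} - \frac{12}{25} \gamma_{2} + \frac{18}{25} \gamma_{4} - \frac{24}{25} \gamma_{5}


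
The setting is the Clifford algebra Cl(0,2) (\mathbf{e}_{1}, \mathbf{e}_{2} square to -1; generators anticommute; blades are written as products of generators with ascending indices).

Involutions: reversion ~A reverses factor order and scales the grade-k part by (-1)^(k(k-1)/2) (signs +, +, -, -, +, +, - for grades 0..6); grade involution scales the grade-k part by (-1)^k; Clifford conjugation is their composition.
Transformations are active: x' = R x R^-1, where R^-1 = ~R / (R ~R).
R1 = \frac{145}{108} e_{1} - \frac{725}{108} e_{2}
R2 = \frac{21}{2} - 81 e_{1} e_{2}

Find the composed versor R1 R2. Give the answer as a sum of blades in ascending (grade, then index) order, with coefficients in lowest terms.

Distribute over the terms of R1 (each basis-blade product reordered to ascending indices, repeated generators contracted through their squares):
(\frac{145}{108} e_{1}) R2 = \frac{1015}{72} e_{1} + \frac{435}{4} e_{2}
(-\frac{725}{108} e_{2}) R2 = \frac{2175}{4} e_{1} - \frac{5075}{72} e_{2}
Summing the partial products and collecting blades:
Answer: \frac{40165}{72} e_{1} + \frac{2755}{72} e_{2}


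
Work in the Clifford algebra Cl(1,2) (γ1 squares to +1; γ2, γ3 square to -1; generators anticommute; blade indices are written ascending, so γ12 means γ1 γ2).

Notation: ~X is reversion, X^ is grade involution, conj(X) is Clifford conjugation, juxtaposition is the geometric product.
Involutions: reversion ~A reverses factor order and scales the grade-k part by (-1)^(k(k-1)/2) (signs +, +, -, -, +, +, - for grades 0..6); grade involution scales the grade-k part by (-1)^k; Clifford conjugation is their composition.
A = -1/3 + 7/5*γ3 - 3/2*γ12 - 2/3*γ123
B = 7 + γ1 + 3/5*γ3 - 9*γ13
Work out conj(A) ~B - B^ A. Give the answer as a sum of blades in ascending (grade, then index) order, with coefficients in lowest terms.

first term: -112/75 - 194/15*γ1 + 9/2*γ2 - 10*γ3 + 109/10*γ12 - 8/5*γ13 - 85/6*γ23 - 113/30*γ123
second term: -112/75 + 194/15*γ1 - 9/2*γ2 + 10*γ3 - 109/10*γ12 + 8/5*γ13 + 85/6*γ23 - 113/30*γ123
Answer: -388/15*γ1 + 9*γ2 - 20*γ3 + 109/5*γ12 - 16/5*γ13 - 85/3*γ23


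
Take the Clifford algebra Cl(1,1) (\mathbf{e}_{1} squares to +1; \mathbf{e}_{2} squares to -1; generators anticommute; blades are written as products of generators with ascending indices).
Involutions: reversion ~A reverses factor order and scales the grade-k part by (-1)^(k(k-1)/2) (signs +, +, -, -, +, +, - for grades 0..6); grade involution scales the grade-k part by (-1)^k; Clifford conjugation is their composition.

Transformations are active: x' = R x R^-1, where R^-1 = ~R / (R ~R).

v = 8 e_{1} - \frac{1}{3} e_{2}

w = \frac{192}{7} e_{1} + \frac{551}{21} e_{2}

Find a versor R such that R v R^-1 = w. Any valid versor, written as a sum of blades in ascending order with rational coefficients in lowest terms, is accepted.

Construction: equal norms (both \frac{575}{9}) license R = v + w = \frac{248}{7} e_{1} + \frac{544}{21} e_{2} — nothing changes along that direction, while (v - w)/2 changes sign, so v maps onto w.
Answer: \frac{248}{7} e_{1} + \frac{544}{21} e_{2}


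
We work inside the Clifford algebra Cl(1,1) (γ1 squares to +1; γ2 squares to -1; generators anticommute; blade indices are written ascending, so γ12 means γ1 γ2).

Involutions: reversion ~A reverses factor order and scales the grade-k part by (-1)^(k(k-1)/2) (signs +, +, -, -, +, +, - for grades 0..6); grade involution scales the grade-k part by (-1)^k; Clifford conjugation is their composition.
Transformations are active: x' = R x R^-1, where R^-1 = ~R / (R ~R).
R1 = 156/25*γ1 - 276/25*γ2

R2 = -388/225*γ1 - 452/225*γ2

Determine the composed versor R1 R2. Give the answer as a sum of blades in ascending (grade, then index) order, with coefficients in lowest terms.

Distribute over the terms of R1 (each basis-blade product reordered to ascending indices, repeated generators contracted through their squares):
(156/25*γ1) R2 = -20176/1875 - 23504/1875*γ12
(-276/25*γ2) R2 = -41584/1875 - 35696/1875*γ12
Summing the partial products and collecting blades:
Answer: -12352/375 - 2368/75*γ12


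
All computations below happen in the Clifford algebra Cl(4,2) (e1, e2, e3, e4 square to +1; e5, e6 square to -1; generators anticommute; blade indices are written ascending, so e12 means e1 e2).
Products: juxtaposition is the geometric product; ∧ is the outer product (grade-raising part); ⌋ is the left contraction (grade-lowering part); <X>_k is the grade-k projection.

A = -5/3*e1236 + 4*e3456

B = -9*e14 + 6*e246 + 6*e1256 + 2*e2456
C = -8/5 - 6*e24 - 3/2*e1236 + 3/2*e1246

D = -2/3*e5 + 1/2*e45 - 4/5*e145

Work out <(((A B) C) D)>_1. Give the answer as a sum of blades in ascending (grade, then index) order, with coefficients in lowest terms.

step 1: -8*e23 + 10*e35 - 10*e134 - 24*e235 - 24*e1234 + 10/3*e1345 - 36*e1356 + 15*e2346
step 2: 243/2*e13 - 45/2*e14 - 12*e16 + 64/5*e23 - 54*e25 - 48*e34 - 16*e35 - 54*e36 + 36*e46 + 60*e123 + 16*e134 + 36*e156 + 192/5*e235 - 15*e236 - 15*e246 - 144*e345 + 192/5*e1234 - 20*e1235 + 15*e1256 - 16/3*e1345 + 12*e1346 + 288/5*e1356 + 114*e2345 - 24*e2346 - 5*e2356 - 5*e2456 - 36*e13456 - 231*e123456
step 3: -36*e2 - 1304/15*e3 - 18*e5 - 1768/15*e13 - 45/4*e15 - 24*e16 + 413/5*e23 - 27*e24 - 5/2*e26 - 104*e34 - 184/5*e35 + 144/5*e36 - 144/5*e46 + 18*e56 - 1568/15*e123 + 216/5*e124 - 6*e126 + 416/45*e134 - 173/5*e135 - 282/5*e136 + 15*e145 + 18*e146 - 184/5*e156 + 396/5*e234 + 1664/75*e235 - 2722/15*e236 + 46/3*e246 - 15/2*e256 + 646/5*e345 + 1152/25*e346 - 132/5*e356 + 72/5*e456 + 518/25*e1234 - 104/5*e1235 - 231/2*e1236 + 15/2*e1246 - 12*e1256 + 601/12*e1345 + 264/5*e1346 + 6*e1356 - 6*e1456 - 208/5*e2345 - 5/2*e2346 - 22*e2356 - 10*e2456 - 27*e3456 - 146/25*e12345 + 158*e12346 + 96/5*e12356 + 256/5*e13456 - 47/2*e23456 - 12*e123456
step 4: -36*e2 - 1304/15*e3 - 18*e5
Answer: -36*e2 - 1304/15*e3 - 18*e5


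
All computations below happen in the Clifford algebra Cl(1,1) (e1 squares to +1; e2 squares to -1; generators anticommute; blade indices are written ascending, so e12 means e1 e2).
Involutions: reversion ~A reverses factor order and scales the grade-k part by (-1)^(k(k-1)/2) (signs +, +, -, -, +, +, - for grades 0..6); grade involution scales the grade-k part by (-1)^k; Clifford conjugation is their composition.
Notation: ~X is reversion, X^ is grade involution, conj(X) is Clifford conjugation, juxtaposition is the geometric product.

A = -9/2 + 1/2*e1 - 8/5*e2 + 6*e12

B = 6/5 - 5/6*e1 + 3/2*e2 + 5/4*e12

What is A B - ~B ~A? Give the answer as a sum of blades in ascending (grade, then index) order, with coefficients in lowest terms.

first term: 49/12 - 133/20*e1 - 609/200*e2 + 119/120*e12
second term: 49/12 - 133/20*e1 - 609/200*e2 - 119/120*e12
Answer: 119/60*e12


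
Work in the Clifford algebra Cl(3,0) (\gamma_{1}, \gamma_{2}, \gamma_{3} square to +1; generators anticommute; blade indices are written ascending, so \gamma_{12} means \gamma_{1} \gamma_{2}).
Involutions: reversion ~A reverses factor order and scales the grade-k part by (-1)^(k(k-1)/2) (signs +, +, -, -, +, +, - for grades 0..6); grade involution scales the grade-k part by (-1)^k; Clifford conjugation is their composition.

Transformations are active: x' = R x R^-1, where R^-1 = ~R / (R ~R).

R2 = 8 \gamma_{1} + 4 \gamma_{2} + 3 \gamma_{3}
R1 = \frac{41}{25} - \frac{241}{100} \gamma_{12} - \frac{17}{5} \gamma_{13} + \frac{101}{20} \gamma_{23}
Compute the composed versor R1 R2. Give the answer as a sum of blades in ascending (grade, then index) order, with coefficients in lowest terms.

Distribute over the terms of R2 (each basis-blade product reordered to ascending indices, repeated generators contracted through their squares):
R1 (8 \gamma_{1}) = \frac{328}{25} \gamma_{1} + \frac{482}{25} \gamma_{2} + \frac{136}{5} \gamma_{3} + \frac{202}{5} \gamma_{123}
R1 (4 \gamma_{2}) = -\frac{241}{25} \gamma_{1} + \frac{164}{25} \gamma_{2} - \frac{101}{5} \gamma_{3} + \frac{68}{5} \gamma_{123}
R1 (3 \gamma_{3}) = -\frac{51}{5} \gamma_{1} + \frac{303}{20} \gamma_{2} + \frac{123}{25} \gamma_{3} - \frac{723}{100} \gamma_{123}
Summing the partial products and collecting blades:
Answer: -\frac{168}{25} \gamma_{1} + \frac{4099}{100} \gamma_{2} + \frac{298}{25} \gamma_{3} + \frac{4677}{100} \gamma_{123}


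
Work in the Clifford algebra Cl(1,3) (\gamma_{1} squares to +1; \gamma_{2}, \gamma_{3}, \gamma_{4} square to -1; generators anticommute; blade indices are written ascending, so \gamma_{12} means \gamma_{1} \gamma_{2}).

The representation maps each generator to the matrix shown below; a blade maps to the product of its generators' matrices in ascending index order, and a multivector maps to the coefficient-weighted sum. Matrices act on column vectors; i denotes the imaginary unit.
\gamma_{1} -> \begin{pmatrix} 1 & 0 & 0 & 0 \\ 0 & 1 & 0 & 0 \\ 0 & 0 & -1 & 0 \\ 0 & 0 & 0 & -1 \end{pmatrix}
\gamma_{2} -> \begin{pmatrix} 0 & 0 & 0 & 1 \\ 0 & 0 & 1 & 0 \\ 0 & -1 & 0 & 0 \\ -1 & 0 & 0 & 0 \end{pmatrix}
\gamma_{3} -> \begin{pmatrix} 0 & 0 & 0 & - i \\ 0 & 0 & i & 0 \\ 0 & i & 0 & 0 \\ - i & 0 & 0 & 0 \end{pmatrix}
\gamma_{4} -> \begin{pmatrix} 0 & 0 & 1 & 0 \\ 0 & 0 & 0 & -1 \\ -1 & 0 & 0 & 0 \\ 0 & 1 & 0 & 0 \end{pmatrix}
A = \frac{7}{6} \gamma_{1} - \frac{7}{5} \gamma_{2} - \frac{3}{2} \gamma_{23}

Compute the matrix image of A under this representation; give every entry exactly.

Bivector images (products of the table entries): rho(\gamma_{23}) = rho(\gamma_{2})rho(\gamma_{3}) = \begin{pmatrix} - i & 0 & 0 & 0 \\ 0 & i & 0 & 0 \\ 0 & 0 & - i & 0 \\ 0 & 0 & 0 & i \end{pmatrix}.
M = (\frac{7}{6})*rho(\gamma_{1}) + (-\frac{7}{5})*rho(\gamma_{2}) + (-\frac{3}{2})*rho(\gamma_{23}), summed entrywise:
Answer: \begin{pmatrix} \frac{7}{6} + \frac{3 i}{2} & 0 & 0 & - \frac{7}{5} \\ 0 & \frac{7}{6} - \frac{3 i}{2} & - \frac{7}{5} & 0 \\ 0 & \frac{7}{5} & - \frac{7}{6} + \frac{3 i}{2} & 0 \\ \frac{7}{5} & 0 & 0 & - \frac{7}{6} - \frac{3 i}{2} \end{pmatrix}


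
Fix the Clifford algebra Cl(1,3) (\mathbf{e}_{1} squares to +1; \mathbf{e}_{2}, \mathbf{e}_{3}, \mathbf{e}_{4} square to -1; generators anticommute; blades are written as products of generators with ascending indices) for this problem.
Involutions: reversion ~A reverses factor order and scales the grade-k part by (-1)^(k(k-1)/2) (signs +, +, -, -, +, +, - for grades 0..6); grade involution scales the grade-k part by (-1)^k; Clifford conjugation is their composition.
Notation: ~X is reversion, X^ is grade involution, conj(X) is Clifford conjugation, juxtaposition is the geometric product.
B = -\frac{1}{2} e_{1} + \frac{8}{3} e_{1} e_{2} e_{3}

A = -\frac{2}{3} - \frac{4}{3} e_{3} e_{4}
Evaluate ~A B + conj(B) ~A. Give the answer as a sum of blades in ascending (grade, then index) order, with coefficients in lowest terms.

first term: \frac{1}{3} e_{1} - \frac{16}{9} e_{1} e_{2} e_{3} + \frac{32}{9} e_{1} e_{2} e_{4} - \frac{2}{3} e_{1} e_{3} e_{4}
second term: -\frac{1}{3} e_{1} - \frac{16}{9} e_{1} e_{2} e_{3} - \frac{32}{9} e_{1} e_{2} e_{4} + \frac{2}{3} e_{1} e_{3} e_{4}
Answer: -\frac{32}{9} e_{1} e_{2} e_{3}


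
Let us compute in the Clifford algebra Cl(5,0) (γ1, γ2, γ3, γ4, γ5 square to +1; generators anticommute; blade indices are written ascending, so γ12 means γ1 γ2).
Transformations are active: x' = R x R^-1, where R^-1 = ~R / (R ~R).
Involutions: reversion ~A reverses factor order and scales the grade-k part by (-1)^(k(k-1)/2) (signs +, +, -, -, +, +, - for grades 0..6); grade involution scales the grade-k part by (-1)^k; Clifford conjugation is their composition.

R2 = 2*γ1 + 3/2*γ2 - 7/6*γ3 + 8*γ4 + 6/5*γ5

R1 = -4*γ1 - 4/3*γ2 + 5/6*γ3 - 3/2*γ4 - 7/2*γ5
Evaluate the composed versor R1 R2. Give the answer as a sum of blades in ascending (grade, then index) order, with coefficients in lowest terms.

Distribute over the terms of R1 (each basis-blade product reordered to ascending indices, repeated generators contracted through their squares):
(-4*γ1) R2 = -8 - 6*γ12 + 14/3*γ13 - 32*γ14 - 24/5*γ15
(-4/3*γ2) R2 = -2 + 8/3*γ12 + 14/9*γ23 - 32/3*γ24 - 8/5*γ25
(5/6*γ3) R2 = -35/36 - 5/3*γ13 - 5/4*γ23 + 20/3*γ34 + γ35
(-3/2*γ4) R2 = -12 + 3*γ14 + 9/4*γ24 - 7/4*γ34 - 9/5*γ45
(-7/2*γ5) R2 = -21/5 + 7*γ15 + 21/4*γ25 - 49/12*γ35 + 28*γ45
Summing the partial products and collecting blades:
Answer: -4891/180 - 10/3*γ12 + 3*γ13 - 29*γ14 + 11/5*γ15 + 11/36*γ23 - 101/12*γ24 + 73/20*γ25 + 59/12*γ34 - 37/12*γ35 + 131/5*γ45


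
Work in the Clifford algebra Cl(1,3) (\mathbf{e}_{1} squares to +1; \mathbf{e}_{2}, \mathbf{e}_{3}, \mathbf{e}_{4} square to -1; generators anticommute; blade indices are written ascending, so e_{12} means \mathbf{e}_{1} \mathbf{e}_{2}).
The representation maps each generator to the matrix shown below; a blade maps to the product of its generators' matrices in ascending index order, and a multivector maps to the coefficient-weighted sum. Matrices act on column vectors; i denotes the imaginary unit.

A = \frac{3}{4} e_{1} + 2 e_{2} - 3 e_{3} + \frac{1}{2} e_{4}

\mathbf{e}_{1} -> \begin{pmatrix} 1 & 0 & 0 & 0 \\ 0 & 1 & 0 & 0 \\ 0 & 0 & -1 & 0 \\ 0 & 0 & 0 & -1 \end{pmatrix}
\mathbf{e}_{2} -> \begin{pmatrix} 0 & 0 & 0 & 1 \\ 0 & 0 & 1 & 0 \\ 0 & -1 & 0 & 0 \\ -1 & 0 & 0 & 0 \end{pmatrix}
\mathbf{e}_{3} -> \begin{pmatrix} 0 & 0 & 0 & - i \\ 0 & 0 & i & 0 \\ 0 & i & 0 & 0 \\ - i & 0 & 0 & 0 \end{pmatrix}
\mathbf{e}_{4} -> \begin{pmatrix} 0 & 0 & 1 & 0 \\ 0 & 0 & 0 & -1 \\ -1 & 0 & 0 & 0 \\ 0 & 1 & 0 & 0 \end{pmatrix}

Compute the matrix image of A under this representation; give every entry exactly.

M = (\frac{3}{4})*rho(e_{1}) + (2)*rho(e_{2}) + (-3)*rho(e_{3}) + (\frac{1}{2})*rho(e_{4}), summed entrywise:
Answer: \begin{pmatrix} \frac{3}{4} & 0 & \frac{1}{2} & 2 + 3 i \\ 0 & \frac{3}{4} & 2 - 3 i & - \frac{1}{2} \\ - \frac{1}{2} & -2 - 3 i & - \frac{3}{4} & 0 \\ -2 + 3 i & \frac{1}{2} & 0 & - \frac{3}{4} \end{pmatrix}


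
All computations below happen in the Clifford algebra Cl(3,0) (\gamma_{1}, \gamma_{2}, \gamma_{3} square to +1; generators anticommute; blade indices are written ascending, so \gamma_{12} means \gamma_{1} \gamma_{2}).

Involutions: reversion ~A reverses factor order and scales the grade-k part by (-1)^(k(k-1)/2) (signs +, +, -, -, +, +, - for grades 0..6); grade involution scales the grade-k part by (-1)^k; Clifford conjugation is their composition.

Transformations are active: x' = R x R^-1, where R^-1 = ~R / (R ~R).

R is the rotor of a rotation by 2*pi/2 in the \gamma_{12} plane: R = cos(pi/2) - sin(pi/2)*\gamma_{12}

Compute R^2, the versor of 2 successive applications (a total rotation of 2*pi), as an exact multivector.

The rotor phase is half the rotation angle and phases add under composition, so 2 steps in the \gamma_{12} plane accumulate phase 2*(pi/2) = \pi: R^2 = cos(\pi) - sin(\pi)*\gamma_{12}.
cos(\pi) = -1 and sin(\pi) = 0, so R^2 = -1. The total rotation 2*pi is 1 full turn, so every vector returns to itself, yet the rotor is -1, on the OTHER sheet of the double cover (an odd number of 2*pi turns).
Answer: -1


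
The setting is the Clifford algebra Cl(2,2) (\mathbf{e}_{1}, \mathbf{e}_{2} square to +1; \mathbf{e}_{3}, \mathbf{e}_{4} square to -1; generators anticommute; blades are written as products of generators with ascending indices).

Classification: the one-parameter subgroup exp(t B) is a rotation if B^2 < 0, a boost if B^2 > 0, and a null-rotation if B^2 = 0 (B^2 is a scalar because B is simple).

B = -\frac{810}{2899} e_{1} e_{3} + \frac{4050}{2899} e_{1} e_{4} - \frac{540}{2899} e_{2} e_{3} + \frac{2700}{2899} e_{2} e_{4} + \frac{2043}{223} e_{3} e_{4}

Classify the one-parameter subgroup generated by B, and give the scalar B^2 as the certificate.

B^2 term by term: the squares give (-\frac{810}{2899})^2*(e_{1} e_{3})^2 + (\frac{4050}{2899})^2*(e_{1} e_{4})^2 + (-\frac{540}{2899})^2*(e_{2} e_{3})^2 + (\frac{2700}{2899})^2*(e_{2} e_{4})^2 + (\frac{2043}{223})^2*(e_{3} e_{4})^2 = \frac{656100}{8404201}*(+1) + \frac{16402500}{8404201}*(+1) + \frac{291600}{8404201}*(+1) + \frac{7290000}{8404201}*(+1) + \frac{4173849}{49729}*(-1) = -81 (each basis 2-blade squares to minus the product of its generators' squares); cross terms between blades sharing an index anticommute and cancel; the commuting (index-disjoint) pairs give grade-4 terms 2*c*c'*(blade product), which cancel blade by blade — e_{1} e_{2} e_{3} e_{4}: \frac{4374000}{8404201} - \frac{4374000}{8404201} = 0 — confirming B is simple. So B^2 = -81.
Answer: rotation, certificate B^2 = -81. The class reads off the invariant scalar -81 directly.


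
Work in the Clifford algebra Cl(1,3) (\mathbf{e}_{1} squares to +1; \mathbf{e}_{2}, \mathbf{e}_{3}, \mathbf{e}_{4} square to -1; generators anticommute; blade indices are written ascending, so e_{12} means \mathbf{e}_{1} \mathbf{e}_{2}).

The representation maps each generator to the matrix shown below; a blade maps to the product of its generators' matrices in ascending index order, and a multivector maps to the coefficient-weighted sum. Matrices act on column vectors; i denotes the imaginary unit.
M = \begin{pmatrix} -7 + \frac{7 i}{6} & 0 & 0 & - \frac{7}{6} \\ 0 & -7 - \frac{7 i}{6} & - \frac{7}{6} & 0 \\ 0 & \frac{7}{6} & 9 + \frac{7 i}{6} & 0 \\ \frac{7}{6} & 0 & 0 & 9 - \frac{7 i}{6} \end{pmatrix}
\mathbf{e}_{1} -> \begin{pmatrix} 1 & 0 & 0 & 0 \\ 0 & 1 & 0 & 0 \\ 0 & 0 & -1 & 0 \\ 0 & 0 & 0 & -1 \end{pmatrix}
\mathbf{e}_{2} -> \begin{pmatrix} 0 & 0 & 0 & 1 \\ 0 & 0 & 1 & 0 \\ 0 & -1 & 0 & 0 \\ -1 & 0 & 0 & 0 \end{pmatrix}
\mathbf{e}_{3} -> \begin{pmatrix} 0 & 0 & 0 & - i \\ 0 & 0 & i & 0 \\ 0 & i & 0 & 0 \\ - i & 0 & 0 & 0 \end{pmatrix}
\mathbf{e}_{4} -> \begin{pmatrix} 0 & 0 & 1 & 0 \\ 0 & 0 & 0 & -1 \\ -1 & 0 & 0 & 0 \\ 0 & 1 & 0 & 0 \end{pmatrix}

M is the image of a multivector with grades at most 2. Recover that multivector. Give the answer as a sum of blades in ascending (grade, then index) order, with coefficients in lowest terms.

Method: the blade images are trace-orthogonal — tr(rho(e_A) rho(e_B)^-1) = 4 if A = B and 0 otherwise — and rho(e_A)^-1 = (e_A)^2 * rho(e_A) with (e_A)^2 = +1 or -1, so the coefficient of e_A in the preimage is (e_A)^2 * tr(M rho(e_A))/4.
Nonzero projections over blades of grade <= 2: 1: (1)^2 = +1, tr(M 1) = 4, coefficient 1; e_{1}: (e_{1})^2 = +1, tr(M rho(e_{1})) = -32, coefficient -8; e_{2}: (e_{2})^2 = -1, tr(M rho(e_{2})) = \frac{14}{3}, coefficient -\frac{7}{6}; e_{23}: (e_{23})^2 = -1, tr(M rho(e_{23})) = \frac{14}{3}, coefficient -\frac{7}{6}. Every other blade of grade <= 2 projects to 0.
Answer: 1 - 8 e_{1} - \frac{7}{6} e_{2} - \frac{7}{6} e_{23}


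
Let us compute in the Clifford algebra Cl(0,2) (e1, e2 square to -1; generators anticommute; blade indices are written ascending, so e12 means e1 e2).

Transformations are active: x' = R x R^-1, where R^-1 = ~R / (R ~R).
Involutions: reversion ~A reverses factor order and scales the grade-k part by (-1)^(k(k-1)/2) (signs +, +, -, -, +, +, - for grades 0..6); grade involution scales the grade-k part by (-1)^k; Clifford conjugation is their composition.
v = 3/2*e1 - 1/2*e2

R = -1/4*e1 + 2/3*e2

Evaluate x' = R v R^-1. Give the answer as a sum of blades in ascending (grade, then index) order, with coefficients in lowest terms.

~R = -1/4*e1 + 2/3*e2, and R ~R = -73/144, so R^-1 = ~R / (-73/144).
R v = 17/24 - 7/8*e12
Answer: -117/146*e1 - 199/146*e2


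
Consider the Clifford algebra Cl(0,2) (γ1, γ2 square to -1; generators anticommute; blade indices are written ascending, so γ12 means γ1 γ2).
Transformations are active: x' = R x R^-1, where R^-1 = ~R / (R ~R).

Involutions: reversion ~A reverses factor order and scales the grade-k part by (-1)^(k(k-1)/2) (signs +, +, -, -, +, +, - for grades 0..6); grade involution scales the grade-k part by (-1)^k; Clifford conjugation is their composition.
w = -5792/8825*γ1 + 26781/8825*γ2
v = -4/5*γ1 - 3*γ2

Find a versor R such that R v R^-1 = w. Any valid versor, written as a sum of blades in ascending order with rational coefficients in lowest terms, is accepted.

Equal squares first: v^2 = w^2 = -241/25. Then v + w = -12852/8825*γ1 + 306/8825*γ2 is a versor taking v to w, provided it is invertible.
Answer: -12852/8825*γ1 + 306/8825*γ2


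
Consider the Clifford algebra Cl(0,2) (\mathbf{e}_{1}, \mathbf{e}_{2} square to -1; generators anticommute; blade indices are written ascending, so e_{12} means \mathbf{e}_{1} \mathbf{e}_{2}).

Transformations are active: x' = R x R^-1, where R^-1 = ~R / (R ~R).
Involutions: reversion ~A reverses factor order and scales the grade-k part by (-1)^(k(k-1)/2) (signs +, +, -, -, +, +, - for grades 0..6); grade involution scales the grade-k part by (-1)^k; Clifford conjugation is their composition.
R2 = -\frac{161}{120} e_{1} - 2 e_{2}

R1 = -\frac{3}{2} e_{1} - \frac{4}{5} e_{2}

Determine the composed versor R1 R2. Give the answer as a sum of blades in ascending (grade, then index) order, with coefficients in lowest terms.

Distribute over the terms of R1 (each basis-blade product reordered to ascending indices, repeated generators contracted through their squares):
(-\frac{3}{2} e_{1}) R2 = -\frac{161}{80} + 3 e_{12}
(-\frac{4}{5} e_{2}) R2 = -\frac{8}{5} - \frac{161}{150} e_{12}
Summing the partial products and collecting blades:
Answer: -\frac{289}{80} + \frac{289}{150} e_{12}


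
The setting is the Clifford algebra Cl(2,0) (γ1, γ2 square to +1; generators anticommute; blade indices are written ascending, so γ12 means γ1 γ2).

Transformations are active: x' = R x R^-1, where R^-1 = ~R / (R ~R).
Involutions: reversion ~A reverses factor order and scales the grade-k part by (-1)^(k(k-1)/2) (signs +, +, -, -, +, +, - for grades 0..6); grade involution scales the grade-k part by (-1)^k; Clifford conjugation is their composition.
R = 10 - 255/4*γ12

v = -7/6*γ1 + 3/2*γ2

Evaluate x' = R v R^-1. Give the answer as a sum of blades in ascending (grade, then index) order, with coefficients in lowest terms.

~R = 10 + 255/4*γ12, and R ~R = 66625/16, so R^-1 = ~R / (66625/16).
R v = -2575/24*γ1 - 475/8*γ2
Answer: 2083/3198*γ1 - 1903/1066*γ2


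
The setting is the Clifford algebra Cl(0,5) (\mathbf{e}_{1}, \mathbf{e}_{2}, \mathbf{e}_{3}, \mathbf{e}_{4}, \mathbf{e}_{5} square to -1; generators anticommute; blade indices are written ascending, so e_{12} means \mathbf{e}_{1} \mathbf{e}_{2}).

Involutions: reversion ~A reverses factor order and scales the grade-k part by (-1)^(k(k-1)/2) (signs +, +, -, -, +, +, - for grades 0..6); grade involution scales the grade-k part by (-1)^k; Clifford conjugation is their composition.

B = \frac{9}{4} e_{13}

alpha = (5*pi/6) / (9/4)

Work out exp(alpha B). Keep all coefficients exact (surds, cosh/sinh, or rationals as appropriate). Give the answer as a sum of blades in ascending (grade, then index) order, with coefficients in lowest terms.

B^2 = (\frac{9}{4})^2*(e_{13})^2 = \frac{81}{16}*(-1) = -\frac{81}{16} (a basis 2-blade squares to minus the product of its generators' squares).
B^2 = -\frac{81}{16} — B^2 < 0, so the exponential closes trigonometrically: l = \frac{9}{4}, alpha*l = \frac{5 \pi}{6}, so exp(alpha B) = cos(\frac{5 \pi}{6}) + (sin(\frac{5 \pi}{6})/(\frac{9}{4}))*B = - \frac{\sqrt{3}}{2} + (\frac{2}{9})*B.
Answer: - \frac{\sqrt{3}}{2} + \frac{1}{2} e_{13}


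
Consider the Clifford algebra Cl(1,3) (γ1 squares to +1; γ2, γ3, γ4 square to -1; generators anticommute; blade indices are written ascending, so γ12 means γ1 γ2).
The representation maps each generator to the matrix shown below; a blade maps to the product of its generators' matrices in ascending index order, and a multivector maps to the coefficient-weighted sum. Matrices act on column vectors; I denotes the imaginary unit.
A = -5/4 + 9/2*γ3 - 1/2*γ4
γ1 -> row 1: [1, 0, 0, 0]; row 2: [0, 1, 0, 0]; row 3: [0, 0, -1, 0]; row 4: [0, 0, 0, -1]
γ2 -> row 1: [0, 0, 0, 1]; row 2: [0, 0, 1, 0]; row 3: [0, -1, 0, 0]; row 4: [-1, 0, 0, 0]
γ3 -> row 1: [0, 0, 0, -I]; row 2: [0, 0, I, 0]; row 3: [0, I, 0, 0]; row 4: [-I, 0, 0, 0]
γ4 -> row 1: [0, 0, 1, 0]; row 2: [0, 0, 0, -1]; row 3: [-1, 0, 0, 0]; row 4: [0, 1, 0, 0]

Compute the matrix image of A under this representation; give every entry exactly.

M = (-5/4)*1 + (9/2)*rho(γ3) + (-1/2)*rho(γ4), summed entrywise (1 is the identity matrix):
Answer: row 1: [-5/4, 0, -1/2, -9*I/2]; row 2: [0, -5/4, 9*I/2, 1/2]; row 3: [1/2, 9*I/2, -5/4, 0]; row 4: [-9*I/2, -1/2, 0, -5/4]


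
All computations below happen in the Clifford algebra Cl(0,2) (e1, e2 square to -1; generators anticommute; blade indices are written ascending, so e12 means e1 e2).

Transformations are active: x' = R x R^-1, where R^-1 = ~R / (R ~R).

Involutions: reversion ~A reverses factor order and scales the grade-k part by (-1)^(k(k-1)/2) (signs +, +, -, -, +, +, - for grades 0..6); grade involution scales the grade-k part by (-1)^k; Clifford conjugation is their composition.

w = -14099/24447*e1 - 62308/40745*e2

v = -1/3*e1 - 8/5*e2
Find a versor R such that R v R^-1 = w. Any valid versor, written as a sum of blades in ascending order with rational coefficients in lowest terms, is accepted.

Since q(v) = q(w) = -601/225, the sum R = v + w = -7416/8149*e1 - 25500/8149*e2 does the job whenever invertible.
Answer: -7416/8149*e1 - 25500/8149*e2


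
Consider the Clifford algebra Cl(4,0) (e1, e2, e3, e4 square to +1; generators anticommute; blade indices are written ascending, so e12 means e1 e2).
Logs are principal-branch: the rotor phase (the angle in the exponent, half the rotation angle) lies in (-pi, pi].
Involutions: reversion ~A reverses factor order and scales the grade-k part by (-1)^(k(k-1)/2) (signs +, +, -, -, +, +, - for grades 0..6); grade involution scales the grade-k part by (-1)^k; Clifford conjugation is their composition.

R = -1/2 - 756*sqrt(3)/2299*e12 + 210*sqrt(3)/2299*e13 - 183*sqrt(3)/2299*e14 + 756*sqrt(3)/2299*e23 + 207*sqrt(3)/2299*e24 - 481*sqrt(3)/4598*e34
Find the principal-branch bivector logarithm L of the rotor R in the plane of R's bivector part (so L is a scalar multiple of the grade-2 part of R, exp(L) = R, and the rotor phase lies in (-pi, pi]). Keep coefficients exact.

The scalar part of R is -1/2, which pins the rotor phase on the principal branch; dividing the bivector part by the sine of that phase recovers the unit plane, and L is the phase times that plane.
Concretely: cos(phase) = -1/2 gives phase = ±2*pi/3, and since phase/sin(phase) is even the sign is immaterial: L = (phase/sin(phase)) * <R>_2 = (4*sqrt(3)*pi/9) * <R>_2.
Answer: -1008*pi/2299*e12 + 280*pi/2299*e13 - 244*pi/2299*e14 + 1008*pi/2299*e23 + 276*pi/2299*e24 - 962*pi/6897*e34


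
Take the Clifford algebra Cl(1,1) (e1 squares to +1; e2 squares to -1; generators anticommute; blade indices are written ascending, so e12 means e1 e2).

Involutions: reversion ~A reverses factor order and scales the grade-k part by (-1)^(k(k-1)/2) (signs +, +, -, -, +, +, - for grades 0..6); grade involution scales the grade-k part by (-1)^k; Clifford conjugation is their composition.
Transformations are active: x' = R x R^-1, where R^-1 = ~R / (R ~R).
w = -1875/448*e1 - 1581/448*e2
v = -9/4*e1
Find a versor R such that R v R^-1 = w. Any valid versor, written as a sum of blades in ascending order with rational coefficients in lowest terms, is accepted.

Since q(v) = q(w) = 81/16, the sum R = v + w = -2883/448*e1 - 1581/448*e2 does the job whenever invertible.
Answer: -2883/448*e1 - 1581/448*e2


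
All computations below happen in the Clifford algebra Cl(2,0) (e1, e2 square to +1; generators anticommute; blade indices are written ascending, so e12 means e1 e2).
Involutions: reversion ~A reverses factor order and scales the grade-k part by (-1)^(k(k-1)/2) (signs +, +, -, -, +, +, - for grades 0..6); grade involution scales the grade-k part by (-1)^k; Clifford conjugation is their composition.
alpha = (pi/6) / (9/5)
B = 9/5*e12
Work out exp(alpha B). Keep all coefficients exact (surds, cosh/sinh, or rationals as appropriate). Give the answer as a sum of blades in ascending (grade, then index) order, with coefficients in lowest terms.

B^2 = (9/5)^2*(e12)^2 = 81/25*(-1) = -81/25 (a basis 2-blade squares to minus the product of its generators' squares).
B^2 = -81/25 — the negative square puts this in the circular regime; l = 9/5, alpha*l = pi/6, so exp(alpha B) = cos(pi/6) + (sin(pi/6)/(9/5))*B = sqrt(3)/2 + (5/18)*B.
Answer: sqrt(3)/2 + 1/2*e12


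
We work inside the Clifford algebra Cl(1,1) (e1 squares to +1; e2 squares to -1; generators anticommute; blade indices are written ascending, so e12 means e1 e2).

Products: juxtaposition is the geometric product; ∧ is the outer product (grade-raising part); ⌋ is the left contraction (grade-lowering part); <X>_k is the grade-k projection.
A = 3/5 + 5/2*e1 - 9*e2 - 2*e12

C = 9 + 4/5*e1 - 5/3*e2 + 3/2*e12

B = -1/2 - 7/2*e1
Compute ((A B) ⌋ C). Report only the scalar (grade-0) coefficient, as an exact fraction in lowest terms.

step 1: -181/20 - 67/20*e1 - 5/2*e2 - 61/2*e12
step 2: -20107/150 - 1099/100*e1 + 1207/120*e2 - 543/40*e12
Answer: -20107/150


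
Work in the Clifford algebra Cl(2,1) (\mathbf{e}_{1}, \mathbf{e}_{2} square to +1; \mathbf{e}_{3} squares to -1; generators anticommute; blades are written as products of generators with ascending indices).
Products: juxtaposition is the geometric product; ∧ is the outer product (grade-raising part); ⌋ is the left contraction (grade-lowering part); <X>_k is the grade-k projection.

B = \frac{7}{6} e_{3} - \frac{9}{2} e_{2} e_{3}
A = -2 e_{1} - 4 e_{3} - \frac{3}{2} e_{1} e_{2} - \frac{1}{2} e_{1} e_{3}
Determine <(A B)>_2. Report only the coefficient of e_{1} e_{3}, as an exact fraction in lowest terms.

step 1: \frac{14}{3} + \frac{7}{12} e_{1} + 18 e_{2} + \frac{9}{4} e_{1} e_{2} + \frac{53}{12} e_{1} e_{3} + \frac{29}{4} e_{1} e_{2} e_{3}
step 2: \frac{9}{4} e_{1} e_{2} + \frac{53}{12} e_{1} e_{3}
Answer: \frac{53}{12}
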